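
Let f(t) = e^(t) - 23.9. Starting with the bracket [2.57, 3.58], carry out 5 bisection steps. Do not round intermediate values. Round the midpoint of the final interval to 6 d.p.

f(2.570000) = -10.834176, f(3.580000) = 11.973541 (opposite signs)
step 1: m = 3.075000, f(m) = -2.250118 < 0 → root in [3.075000, 3.580000]
step 2: m = 3.327500, f(m) = 3.968583 > 0 → root in [3.075000, 3.327500]
step 3: m = 3.201250, f(m) = 0.663215 > 0 → root in [3.075000, 3.201250]
step 4: m = 3.138125, f(m) = -0.839412 < 0 → root in [3.138125, 3.201250]
step 5: m = 3.169688, f(m) = -0.099954 < 0 → root in [3.169688, 3.201250]
Midpoint of [3.169688, 3.201250] = 3.185469

3.185469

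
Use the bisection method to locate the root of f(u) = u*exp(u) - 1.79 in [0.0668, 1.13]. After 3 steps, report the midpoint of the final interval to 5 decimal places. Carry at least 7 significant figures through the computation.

0.79775

f(0.066800) = -1.718585, f(1.130000) = 1.708092 (opposite signs)
step 1: m = 0.598400, f(m) = -0.701387 < 0 → root in [0.598400, 1.130000]
step 2: m = 0.864200, f(m) = 0.260839 > 0 → root in [0.598400, 0.864200]
step 3: m = 0.731300, f(m) = -0.270520 < 0 → root in [0.731300, 0.864200]
Midpoint of [0.731300, 0.864200] = 0.797750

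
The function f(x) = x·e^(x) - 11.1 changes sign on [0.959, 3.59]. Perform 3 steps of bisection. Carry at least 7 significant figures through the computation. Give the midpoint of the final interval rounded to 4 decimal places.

f(0.959000) = -8.597886, f(3.590000) = 118.980333 (opposite signs)
step 1: m = 2.274500, f(m) = 11.015091 > 0 → root in [0.959000, 2.274500]
step 2: m = 1.616750, f(m) = -2.956924 < 0 → root in [1.616750, 2.274500]
step 3: m = 1.945625, f(m) = 2.515492 > 0 → root in [1.616750, 1.945625]
Midpoint of [1.616750, 1.945625] = 1.781187

1.7812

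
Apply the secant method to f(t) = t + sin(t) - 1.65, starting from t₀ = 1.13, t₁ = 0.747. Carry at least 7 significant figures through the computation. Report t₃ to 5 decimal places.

0.87979

f(t_0) = 0.384412, f(t_1) = -0.223559
t_2 = 0.747000 - (-0.223559)·(0.747000 - 1.130000)/(-0.223559 - (0.384412)) = 0.887834; f(t_2) = 0.013541
t_3 = 0.887834 - (0.013541)·(0.887834 - 0.747000)/(0.013541 - (-0.223559)) = 0.879791; f(t_3) = 0.000397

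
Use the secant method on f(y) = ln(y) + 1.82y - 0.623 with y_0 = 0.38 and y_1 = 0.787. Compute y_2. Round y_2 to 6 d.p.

f(y_0) = -0.898984, f(y_1) = 0.569813
y_2 = 0.787000 - (0.569813)·(0.787000 - 0.380000)/(0.569813 - (-0.898984)) = 0.629106; f(y_2) = 0.058518

0.629106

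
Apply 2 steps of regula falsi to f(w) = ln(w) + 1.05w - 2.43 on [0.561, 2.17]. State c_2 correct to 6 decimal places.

1.783586

f(0.561000) = -2.418984, f(2.170000) = 0.623227
step 1: c = 1.840380, f(c) = 0.112372 > 0 → new bracket [0.561000, 1.840380]
step 2: c = 1.783586, f(c) = 0.021392 > 0 → new bracket [0.561000, 1.783586]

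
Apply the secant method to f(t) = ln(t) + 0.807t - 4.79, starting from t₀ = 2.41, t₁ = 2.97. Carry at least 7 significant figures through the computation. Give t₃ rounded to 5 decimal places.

4.16339

Secant update: t_(k+1) = t_k − f(t_k)·(t_k − t_(k-1))/(f(t_k) − f(t_(k-1))).
f(t_0) = -1.965503, f(t_1) = -1.304648
t_2 = 2.970000 - (-1.304648)·(2.970000 - 2.410000)/(-1.304648 - (-1.965503)) = 4.075542; f(t_2) = -0.096034
t_3 = 4.075542 - (-0.096034)·(4.075542 - 2.970000)/(-0.096034 - (-1.304648)) = 4.163386; f(t_3) = -0.003819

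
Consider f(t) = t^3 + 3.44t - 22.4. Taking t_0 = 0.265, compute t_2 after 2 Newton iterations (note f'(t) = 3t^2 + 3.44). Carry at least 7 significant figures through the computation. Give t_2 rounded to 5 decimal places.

t_0 = 0.265000: f = -21.469790, f' = 3.650675 → t_1 = 0.265000 - (-21.469790)/(3.650675) = 6.146047
t_1 = 6.146047: f = 230.902500, f' = 116.761672 → t_2 = 6.146047 - (230.902500)/(116.761672) = 4.168493

4.16849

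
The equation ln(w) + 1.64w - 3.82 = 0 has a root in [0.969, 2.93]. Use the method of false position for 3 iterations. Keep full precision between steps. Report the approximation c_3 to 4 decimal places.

f(0.969000) = -2.262331, f(2.930000) = 2.060202
step 1: c = 1.995350, f(c) = 0.143193 > 0 → new bracket [0.969000, 1.995350]
step 2: c = 1.934255, f(c) = 0.011899 > 0 → new bracket [0.969000, 1.934255]
step 3: c = 1.929204, f(c) = 0.001002 > 0 → new bracket [0.969000, 1.929204]

1.9292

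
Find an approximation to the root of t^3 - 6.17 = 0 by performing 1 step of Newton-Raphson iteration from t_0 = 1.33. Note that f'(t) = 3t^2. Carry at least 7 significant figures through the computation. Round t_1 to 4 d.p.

2.0493

t_0 = 1.330000: f = -3.817363, f' = 5.306700 → t_1 = 1.330000 - (-3.817363)/(5.306700) = 2.049348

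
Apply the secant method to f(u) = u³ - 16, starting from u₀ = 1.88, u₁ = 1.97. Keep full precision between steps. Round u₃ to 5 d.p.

Secant update: u_(k+1) = u_k − f(u_k)·(u_k − u_(k-1))/(f(u_k) − f(u_(k-1))).
f(u_0) = -9.355328, f(u_1) = -8.354627
u_2 = 1.970000 - (-8.354627)·(1.970000 - 1.880000)/(-8.354627 - (-9.355328)) = 2.721390; f(u_2) = 4.154509
u_3 = 2.721390 - (4.154509)·(2.721390 - 1.970000)/(4.154509 - (-8.354627)) = 2.471840; f(u_3) = -0.897081

2.47184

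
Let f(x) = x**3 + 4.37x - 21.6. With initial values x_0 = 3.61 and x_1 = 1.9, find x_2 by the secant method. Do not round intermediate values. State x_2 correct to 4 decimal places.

2.1310

f(x_0) = 41.221581, f(x_1) = -6.438000
x_2 = 1.900000 - (-6.438000)·(1.900000 - 3.610000)/(-6.438000 - (41.221581)) = 2.130992; f(x_2) = -2.610461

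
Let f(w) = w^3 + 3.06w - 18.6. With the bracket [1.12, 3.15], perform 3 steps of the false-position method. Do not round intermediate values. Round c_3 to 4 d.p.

f(1.120000) = -13.767872, f(3.150000) = 22.294875
step 1: c = 1.895004, f(c) = -5.996250 < 0 → new bracket [1.895004, 3.150000]
step 2: c = 2.160998, f(c) = -1.895672 < 0 → new bracket [2.160998, 3.150000]
step 3: c = 2.238500, f(c) = -0.533322 < 0 → new bracket [2.238500, 3.150000]

2.2385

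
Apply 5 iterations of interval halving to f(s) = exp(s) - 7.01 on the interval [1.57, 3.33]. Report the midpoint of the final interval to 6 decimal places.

f(1.570000) = -2.203352, f(3.330000) = 20.928342 (opposite signs)
step 1: m = 2.450000, f(m) = 4.578347 > 0 → root in [1.570000, 2.450000]
step 2: m = 2.010000, f(m) = 0.453317 > 0 → root in [1.570000, 2.010000]
step 3: m = 1.790000, f(m) = -1.020548 < 0 → root in [1.790000, 2.010000]
step 4: m = 1.900000, f(m) = -0.324106 < 0 → root in [1.900000, 2.010000]
step 5: m = 1.955000, f(m) = 0.053919 > 0 → root in [1.900000, 1.955000]
Midpoint of [1.900000, 1.955000] = 1.927500

1.927500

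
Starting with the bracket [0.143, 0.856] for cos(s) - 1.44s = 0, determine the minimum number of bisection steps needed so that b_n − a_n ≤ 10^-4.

Initial width b − a = 0.856 − 0.143 = 0.713000.
After n steps the width is (b−a)/2^n; need (b−a)/2^n ≤ 10^-4.
So n ≥ log₂(0.713000/10^-4) = log₂(7130.0000) ≈ 12.7997.
Hence n = 13.

13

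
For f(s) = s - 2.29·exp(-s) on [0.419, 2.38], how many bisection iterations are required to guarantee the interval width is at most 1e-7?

Initial width b − a = 2.38 − 0.419 = 1.961000.
After n steps the width is (b−a)/2^n; need (b−a)/2^n ≤ 1e-7.
So n ≥ log₂(1.961000/1e-7) = log₂(19610000.0000) ≈ 24.2251.
Hence n = 25.

25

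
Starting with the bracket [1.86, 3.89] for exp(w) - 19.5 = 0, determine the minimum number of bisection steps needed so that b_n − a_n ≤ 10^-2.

8

Initial width b − a = 3.89 − 1.86 = 2.030000.
After n steps the width is (b−a)/2^n; need (b−a)/2^n ≤ 10^-2.
So n ≥ log₂(2.030000/10^-2) = log₂(203.0000) ≈ 7.6653.
Hence n = 8.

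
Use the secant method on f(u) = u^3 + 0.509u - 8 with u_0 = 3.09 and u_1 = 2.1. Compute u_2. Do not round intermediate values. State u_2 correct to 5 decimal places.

f(u_0) = 23.076439, f(u_1) = 2.329900
u_2 = 2.100000 - (2.329900)·(2.100000 - 3.090000)/(2.329900 - (23.076439)) = 1.988820; f(u_2) = 0.878897

1.98882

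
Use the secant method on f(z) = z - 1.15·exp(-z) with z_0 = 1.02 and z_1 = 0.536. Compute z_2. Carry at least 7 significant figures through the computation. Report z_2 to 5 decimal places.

f(z_0) = 0.605316, f(z_1) = -0.136847
z_2 = 0.536000 - (-0.136847)·(0.536000 - 1.020000)/(-0.136847 - (0.605316)) = 0.625244; f(z_2) = 0.009844

0.62524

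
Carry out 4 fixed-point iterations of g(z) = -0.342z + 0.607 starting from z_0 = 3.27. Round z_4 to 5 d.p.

z_1 = g(3.270000) = -0.511340
z_2 = g(-0.511340) = 0.781878
z_3 = g(0.781878) = 0.339598
z_4 = g(0.339598) = 0.490858

0.49086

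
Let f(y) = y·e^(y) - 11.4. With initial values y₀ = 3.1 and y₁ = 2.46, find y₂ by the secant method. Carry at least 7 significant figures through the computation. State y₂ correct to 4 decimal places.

2.1818

f(y_0) = 57.413649, f(y_1) = 17.393836
y_2 = 2.460000 - (17.393836)·(2.460000 - 3.100000)/(17.393836 - (57.413649)) = 2.181836; f(y_2) = 7.936670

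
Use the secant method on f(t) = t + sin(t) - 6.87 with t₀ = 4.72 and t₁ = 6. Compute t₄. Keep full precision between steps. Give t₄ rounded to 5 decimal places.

6.57869

f(t_0) = -3.149971, f(t_1) = -1.149415
t_2 = 6.000000 - (-1.149415)·(6.000000 - 4.720000)/(-1.149415 - (-3.149971)) = 6.735422; f(t_2) = 0.302400
t_3 = 6.735422 - (0.302400)·(6.735422 - 6.000000)/(0.302400 - (-1.149415)) = 6.582240; f(t_3) = 0.006857
t_4 = 6.582240 - (0.006857)·(6.582240 - 6.735422)/(0.006857 - (0.302400)) = 6.578686; f(t_4) = -0.000095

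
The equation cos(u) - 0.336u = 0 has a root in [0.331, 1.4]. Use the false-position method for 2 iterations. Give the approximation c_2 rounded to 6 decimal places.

f(0.331000) = 0.834502, f(1.400000) = -0.300433
step 1: c = 1.117021, f(c) = 0.063043 > 0 → new bracket [1.117021, 1.400000]
step 2: c = 1.166102, f(c) = 0.001927 > 0 → new bracket [1.166102, 1.400000]

1.166102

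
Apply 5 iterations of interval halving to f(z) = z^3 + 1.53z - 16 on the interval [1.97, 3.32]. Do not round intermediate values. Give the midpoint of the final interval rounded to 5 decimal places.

f(1.970000) = -5.340527, f(3.320000) = 25.673968 (opposite signs)
step 1: m = 2.645000, f(m) = 6.551336 > 0 → root in [1.970000, 2.645000]
step 2: m = 2.307500, f(m) = -0.183111 < 0 → root in [2.307500, 2.645000]
step 3: m = 2.476250, f(m) = 2.972567 > 0 → root in [2.307500, 2.476250]
step 4: m = 2.391875, f(m) = 1.343644 > 0 → root in [2.307500, 2.391875]
step 5: m = 2.349687, f(m) = 0.567720 > 0 → root in [2.307500, 2.349687]
Midpoint of [2.307500, 2.349687] = 2.328594

2.32859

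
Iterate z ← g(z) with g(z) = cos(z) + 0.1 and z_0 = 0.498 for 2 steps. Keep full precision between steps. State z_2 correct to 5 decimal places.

z_1 = g(0.498000) = 0.978540
z_2 = g(0.978540) = 0.658235

0.65823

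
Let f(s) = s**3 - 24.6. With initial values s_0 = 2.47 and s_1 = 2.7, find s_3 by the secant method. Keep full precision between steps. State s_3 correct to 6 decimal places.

f(s_0) = -9.530777, f(s_1) = -4.917000
s_2 = 2.700000 - (-4.917000)·(2.700000 - 2.470000)/(-4.917000 - (-9.530777)) = 2.945116; f(s_2) = 0.945074
s_3 = 2.945116 - (0.945074)·(2.945116 - 2.700000)/(0.945074 - (-4.917000)) = 2.905599; f(s_3) = -0.069472

2.905599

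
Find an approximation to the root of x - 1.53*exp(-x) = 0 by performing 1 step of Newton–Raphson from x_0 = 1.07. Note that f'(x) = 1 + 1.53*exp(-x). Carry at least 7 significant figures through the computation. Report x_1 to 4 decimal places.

x_0 = 1.070000: f = 0.545197, f' = 1.524803 → x_1 = 1.070000 - (0.545197)/(1.524803) = 0.712448

0.7124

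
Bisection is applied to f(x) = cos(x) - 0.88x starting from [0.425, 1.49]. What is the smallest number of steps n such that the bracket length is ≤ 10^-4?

14

Initial width b − a = 1.49 − 0.425 = 1.065000.
After n steps the width is (b−a)/2^n; need (b−a)/2^n ≤ 10^-4.
So n ≥ log₂(1.065000/10^-4) = log₂(10650.0000) ≈ 13.3786.
Hence n = 14.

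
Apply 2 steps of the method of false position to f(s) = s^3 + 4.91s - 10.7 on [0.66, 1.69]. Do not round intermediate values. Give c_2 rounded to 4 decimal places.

f(0.660000) = -7.171904, f(1.690000) = 2.424709
step 1: c = 1.429757, f(c) = -0.757175 < 0 → new bracket [1.429757, 1.690000]
step 2: c = 1.491686, f(c) = -0.056635 < 0 → new bracket [1.491686, 1.690000]

1.4917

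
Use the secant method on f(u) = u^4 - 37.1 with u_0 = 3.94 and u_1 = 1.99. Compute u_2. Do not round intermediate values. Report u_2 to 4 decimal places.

Secant update: u_(k+1) = u_k − f(u_k)·(u_k − u_(k-1))/(f(u_k) − f(u_(k-1))).
f(u_0) = 203.882157, f(u_1) = -21.417608
u_2 = 1.990000 - (-21.417608)·(1.990000 - 3.940000)/(-21.417608 - (203.882157)) = 2.175372; f(u_2) = -14.705861

2.1754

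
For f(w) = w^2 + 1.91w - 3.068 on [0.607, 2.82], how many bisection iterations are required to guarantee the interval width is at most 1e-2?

Initial width b − a = 2.82 − 0.607 = 2.213000.
After n steps the width is (b−a)/2^n; need (b−a)/2^n ≤ 1e-2.
So n ≥ log₂(2.213000/1e-2) = log₂(221.3000) ≈ 7.7899.
Hence n = 8.

8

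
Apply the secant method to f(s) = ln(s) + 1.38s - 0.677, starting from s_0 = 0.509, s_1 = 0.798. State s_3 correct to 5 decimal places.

Secant update: s_(k+1) = s_k − f(s_k)·(s_k − s_(k-1))/(f(s_k) − f(s_(k-1))).
f(s_0) = -0.649887, f(s_1) = 0.198593
s_2 = 0.798000 - (0.198593)·(0.798000 - 0.509000)/(0.198593 - (-0.649887)) = 0.730357; f(s_2) = 0.016672
s_3 = 0.730357 - (0.016672)·(0.730357 - 0.798000)/(0.016672 - (0.198593)) = 0.724158; f(s_3) = -0.000407

0.72416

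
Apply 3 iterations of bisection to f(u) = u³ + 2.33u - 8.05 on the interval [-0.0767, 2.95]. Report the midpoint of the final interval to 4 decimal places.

1.6258

f(-0.076700) = -8.229162, f(2.950000) = 24.495875 (opposite signs)
step 1: m = 1.436650, f(m) = -1.737413 < 0 → root in [1.436650, 2.950000]
step 2: m = 2.193325, f(m) = 7.611820 > 0 → root in [1.436650, 2.193325]
step 3: m = 1.814987, f(m) = 2.157816 > 0 → root in [1.436650, 1.814987]
Midpoint of [1.436650, 1.814987] = 1.625819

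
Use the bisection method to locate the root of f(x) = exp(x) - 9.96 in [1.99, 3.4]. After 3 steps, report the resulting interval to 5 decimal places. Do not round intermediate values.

f(1.990000) = -2.644466, f(3.400000) = 20.004100 (opposite signs)
step 1: m = 2.695000, f(m) = 4.845519 > 0 → root in [1.990000, 2.695000]
step 2: m = 2.342500, f(m) = 0.447222 > 0 → root in [1.990000, 2.342500]
step 3: m = 2.166250, f(m) = -1.234498 < 0 → root in [2.166250, 2.342500]

[2.16625, 2.34250]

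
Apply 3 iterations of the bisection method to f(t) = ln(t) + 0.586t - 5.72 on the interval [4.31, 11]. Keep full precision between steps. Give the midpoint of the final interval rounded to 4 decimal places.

6.4006

f(4.310000) = -1.733402, f(11.000000) = 3.123895 (opposite signs)
step 1: m = 7.655000, f(m) = 0.801189 > 0 → root in [4.310000, 7.655000]
step 2: m = 5.982500, f(m) = -0.425416 < 0 → root in [5.982500, 7.655000]
step 3: m = 6.818750, f(m) = 0.195464 > 0 → root in [5.982500, 6.818750]
Midpoint of [5.982500, 6.818750] = 6.400625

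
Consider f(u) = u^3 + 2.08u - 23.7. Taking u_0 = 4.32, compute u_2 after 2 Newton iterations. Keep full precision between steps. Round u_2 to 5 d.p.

f'(u) = 3u^2 + 2.08
u_0 = 4.320000: f = 65.907168, f' = 58.067200 → u_1 = 4.320000 - (65.907168)/(58.067200) = 3.184985
u_1 = 3.184985: f = 15.233655, f' = 32.512380 → u_2 = 3.184985 - (15.233655)/(32.512380) = 2.716435

2.71644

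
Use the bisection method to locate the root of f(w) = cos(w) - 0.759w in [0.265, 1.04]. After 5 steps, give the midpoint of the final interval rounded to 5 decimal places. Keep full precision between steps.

0.85836

f(0.265000) = 0.763958, f(1.040000) = -0.283140 (opposite signs)
step 1: m = 0.652500, f(m) = 0.299321 > 0 → root in [0.652500, 1.040000]
step 2: m = 0.846250, f(m) = 0.020492 > 0 → root in [0.846250, 1.040000]
step 3: m = 0.943125, f(m) = -0.128570 < 0 → root in [0.846250, 0.943125]
step 4: m = 0.894688, f(m) = -0.053305 < 0 → root in [0.846250, 0.894688]
step 5: m = 0.870469, f(m) = -0.016218 < 0 → root in [0.846250, 0.870469]
Midpoint of [0.846250, 0.870469] = 0.858359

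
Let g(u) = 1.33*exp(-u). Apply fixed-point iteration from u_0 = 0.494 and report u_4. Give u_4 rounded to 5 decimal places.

0.63666

u_1 = g(0.494000) = 0.811540
u_2 = g(0.811540) = 0.590751
u_3 = g(0.590751) = 0.736702
u_4 = g(0.736702) = 0.636658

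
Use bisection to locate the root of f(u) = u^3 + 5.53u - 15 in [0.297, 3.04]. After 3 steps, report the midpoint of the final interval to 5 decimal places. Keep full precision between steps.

f(0.297000) = -13.331392, f(3.040000) = 29.905664 (opposite signs)
step 1: m = 1.668500, f(m) = -1.128271 < 0 → root in [1.668500, 3.040000]
step 2: m = 2.354250, f(m) = 11.067417 > 0 → root in [1.668500, 2.354250]
step 3: m = 2.011375, f(m) = 4.260182 > 0 → root in [1.668500, 2.011375]
Midpoint of [1.668500, 2.011375] = 1.839938

1.83994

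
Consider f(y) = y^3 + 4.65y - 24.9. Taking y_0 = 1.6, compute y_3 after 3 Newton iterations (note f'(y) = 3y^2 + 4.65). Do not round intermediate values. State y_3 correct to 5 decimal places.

Newton update: y ← y − f(y)/f'(y).
y_0 = 1.600000: f = -13.364000, f' = 12.330000 → y_1 = 1.600000 - (-13.364000)/(12.330000) = 2.683861
y_1 = 2.683861: f = 6.912086, f' = 26.259322 → y_2 = 2.683861 - (6.912086)/(26.259322) = 2.420636
y_2 = 2.420636: f = 0.539631, f' = 22.228442 → y_3 = 2.420636 - (0.539631)/(22.228442) = 2.396360

2.39636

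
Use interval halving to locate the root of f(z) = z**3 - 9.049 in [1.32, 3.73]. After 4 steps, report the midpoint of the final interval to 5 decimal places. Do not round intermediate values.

f(1.320000) = -6.749032, f(3.730000) = 42.846117 (opposite signs)
step 1: m = 2.525000, f(m) = 7.049453 > 0 → root in [1.320000, 2.525000]
step 2: m = 1.922500, f(m) = -1.943428 < 0 → root in [1.922500, 2.525000]
step 3: m = 2.223750, f(m) = 1.947586 > 0 → root in [1.922500, 2.223750]
step 4: m = 2.073125, f(m) = -0.139025 < 0 → root in [2.073125, 2.223750]
Midpoint of [2.073125, 2.223750] = 2.148438

2.14844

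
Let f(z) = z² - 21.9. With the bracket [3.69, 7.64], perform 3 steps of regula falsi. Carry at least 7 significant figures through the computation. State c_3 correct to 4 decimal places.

4.6644

f(3.690000) = -8.283900, f(7.640000) = 36.469600
step 1: c = 4.421147, f(c) = -2.353456 < 0 → new bracket [4.421147, 7.640000]
step 2: c = 4.616274, f(c) = -0.590011 < 0 → new bracket [4.616274, 7.640000]
step 3: c = 4.664414, f(c) = -0.143243 < 0 → new bracket [4.664414, 7.640000]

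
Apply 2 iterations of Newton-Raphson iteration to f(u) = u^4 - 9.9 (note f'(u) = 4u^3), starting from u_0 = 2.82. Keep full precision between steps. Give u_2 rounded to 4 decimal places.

1.8936

u_0 = 2.820000: f = 53.340666, f' = 89.703072 → u_1 = 2.820000 - (53.340666)/(89.703072) = 2.225364
u_1 = 2.225364: f = 14.624735, f' = 44.082197 → u_2 = 2.225364 - (14.624735)/(44.082197) = 1.893604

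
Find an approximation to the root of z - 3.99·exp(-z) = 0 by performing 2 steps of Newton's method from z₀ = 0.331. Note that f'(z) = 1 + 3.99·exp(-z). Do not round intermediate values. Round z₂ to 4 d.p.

z_0 = 0.331000: f = -2.534639, f' = 3.865639 → z_1 = 0.331000 - (-2.534639)/(3.865639) = 0.986684
z_1 = 0.986684: f = -0.500831, f' = 2.487515 → z_2 = 0.986684 - (-0.500831)/(2.487515) = 1.188022

1.1880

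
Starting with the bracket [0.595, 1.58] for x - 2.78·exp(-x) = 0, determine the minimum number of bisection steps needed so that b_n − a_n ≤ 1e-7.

Initial width b − a = 1.58 − 0.595 = 0.985000.
After n steps the width is (b−a)/2^n; need (b−a)/2^n ≤ 1e-7.
So n ≥ log₂(0.985000/1e-7) = log₂(9850000.0000) ≈ 23.2317.
Hence n = 24.

24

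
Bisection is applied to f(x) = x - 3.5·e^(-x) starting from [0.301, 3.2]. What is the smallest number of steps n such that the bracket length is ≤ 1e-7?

25

Initial width b − a = 3.2 − 0.301 = 2.899000.
After n steps the width is (b−a)/2^n; need (b−a)/2^n ≤ 1e-7.
So n ≥ log₂(2.899000/1e-7) = log₂(28990000.0000) ≈ 24.7891.
Hence n = 25.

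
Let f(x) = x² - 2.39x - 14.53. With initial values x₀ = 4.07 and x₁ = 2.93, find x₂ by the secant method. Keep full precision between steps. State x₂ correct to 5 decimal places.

5.73863

f(x_0) = -7.692400, f(x_1) = -12.947800
x_2 = 2.930000 - (-12.947800)·(2.930000 - 4.070000)/(-12.947800 - (-7.692400)) = 5.738633; f(x_2) = 4.686580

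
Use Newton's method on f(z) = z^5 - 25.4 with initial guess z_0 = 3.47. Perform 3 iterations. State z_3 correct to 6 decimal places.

2.036456

f'(z) = 5z^4
z_0 = 3.470000: f = 477.691957, f' = 724.916364 → z_1 = 3.470000 - (477.691957)/(724.916364) = 2.811039
z_1 = 2.811039: f = 150.122982, f' = 312.203088 → z_2 = 2.811039 - (150.122982)/(312.203088) = 2.330188
z_2 = 2.330188: f = 43.299712, f' = 147.412373 → z_3 = 2.330188 - (43.299712)/(147.412373) = 2.036456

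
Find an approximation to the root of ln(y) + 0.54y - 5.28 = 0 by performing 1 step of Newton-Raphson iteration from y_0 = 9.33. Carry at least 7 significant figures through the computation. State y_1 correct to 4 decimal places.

f'(y) = 1/y + 0.54
y_0 = 9.330000: f = 1.991435, f' = 0.647181 → y_1 = 9.330000 - (1.991435)/(0.647181) = 6.252909

6.2529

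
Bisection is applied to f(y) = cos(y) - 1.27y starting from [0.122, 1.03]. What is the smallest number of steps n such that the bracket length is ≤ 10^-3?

10

Initial width b − a = 1.03 − 0.122 = 0.908000.
After n steps the width is (b−a)/2^n; need (b−a)/2^n ≤ 10^-3.
So n ≥ log₂(0.908000/10^-3) = log₂(908.0000) ≈ 9.8265.
Hence n = 10.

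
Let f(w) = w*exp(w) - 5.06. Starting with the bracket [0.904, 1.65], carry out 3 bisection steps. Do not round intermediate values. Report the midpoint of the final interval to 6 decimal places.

f(0.904000) = -2.827607, f(1.650000) = 3.531517 (opposite signs)
step 1: m = 1.277000, f(m) = -0.480849 < 0 → root in [1.277000, 1.650000]
step 2: m = 1.463500, f(m) = 1.263867 > 0 → root in [1.277000, 1.463500]
step 3: m = 1.370250, f(m) = 0.333763 > 0 → root in [1.277000, 1.370250]
Midpoint of [1.277000, 1.370250] = 1.323625

1.323625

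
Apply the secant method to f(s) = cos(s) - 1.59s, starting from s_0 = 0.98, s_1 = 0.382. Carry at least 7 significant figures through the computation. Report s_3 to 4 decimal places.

f(s_0) = -1.001177, f(s_1) = 0.320541
s_2 = 0.382000 - (0.320541)·(0.382000 - 0.980000)/(0.320541 - (-1.001177)) = 0.527026; f(s_2) = 0.026335
s_3 = 0.527026 - (0.026335)·(0.527026 - 0.382000)/(0.026335 - (0.320541)) = 0.540008; f(s_3) = -0.000908

0.5400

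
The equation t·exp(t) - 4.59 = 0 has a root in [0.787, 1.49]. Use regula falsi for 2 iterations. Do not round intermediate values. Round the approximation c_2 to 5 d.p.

f(0.787000) = -2.861121, f(1.490000) = 2.021272
step 1: c = 1.198964, f(c) = -0.613424 < 0 → new bracket [1.198964, 1.490000]
step 2: c = 1.266724, f(c) = -0.094133 < 0 → new bracket [1.266724, 1.490000]

1.26672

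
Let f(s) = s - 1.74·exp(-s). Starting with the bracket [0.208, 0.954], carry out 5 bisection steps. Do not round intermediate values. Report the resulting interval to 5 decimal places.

[0.76750, 0.79081]

f(0.208000) = -1.205240, f(0.954000) = 0.283757 (opposite signs)
step 1: m = 0.581000, f(m) = -0.392249 < 0 → root in [0.581000, 0.954000]
step 2: m = 0.767500, f(m) = -0.040159 < 0 → root in [0.767500, 0.954000]
step 3: m = 0.860750, f(m) = 0.125000 > 0 → root in [0.767500, 0.860750]
step 4: m = 0.814125, f(m) = 0.043258 > 0 → root in [0.767500, 0.814125]
step 5: m = 0.790812, f(m) = 0.001764 > 0 → root in [0.767500, 0.790812]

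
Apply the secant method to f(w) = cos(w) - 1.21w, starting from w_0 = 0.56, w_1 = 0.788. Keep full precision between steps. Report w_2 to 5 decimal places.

f(w_0) = 0.169655, f(w_1) = -0.248215
w_2 = 0.788000 - (-0.248215)·(0.788000 - 0.560000)/(-0.248215 - (0.169655)) = 0.652568; f(w_2) = 0.004920

0.65257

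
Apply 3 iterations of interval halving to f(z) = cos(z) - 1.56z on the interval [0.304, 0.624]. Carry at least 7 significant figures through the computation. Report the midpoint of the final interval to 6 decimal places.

f(0.304000) = 0.479907, f(0.624000) = -0.161892 (opposite signs)
step 1: m = 0.464000, f(m) = 0.170430 > 0 → root in [0.464000, 0.624000]
step 2: m = 0.544000, f(m) = 0.007005 > 0 → root in [0.544000, 0.624000]
step 3: m = 0.584000, f(m) = -0.076776 < 0 → root in [0.544000, 0.584000]
Midpoint of [0.544000, 0.584000] = 0.564000

0.564000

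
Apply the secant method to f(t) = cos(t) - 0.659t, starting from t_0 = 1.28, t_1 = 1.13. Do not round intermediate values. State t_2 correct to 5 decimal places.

Secant update: t_(k+1) = t_k − f(t_k)·(t_k − t_(k-1))/(f(t_k) − f(t_(k-1))).
f(t_0) = -0.556805, f(t_1) = -0.318010
t_2 = 1.130000 - (-0.318010)·(1.130000 - 1.280000)/(-0.318010 - (-0.556805)) = 0.930240; f(t_2) = -0.015387

0.93024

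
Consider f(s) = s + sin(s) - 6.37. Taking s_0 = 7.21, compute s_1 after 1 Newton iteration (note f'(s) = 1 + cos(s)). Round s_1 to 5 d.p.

6.18543

s_0 = 7.210000: f = 1.639712, f' = 1.600384 → s_1 = 7.210000 - (1.639712)/(1.600384) = 6.185426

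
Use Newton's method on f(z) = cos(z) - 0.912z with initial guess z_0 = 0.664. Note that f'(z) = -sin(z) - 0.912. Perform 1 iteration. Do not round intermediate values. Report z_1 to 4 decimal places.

z_0 = 0.664000: f = 0.181965, f' = -1.528272 → z_1 = 0.664000 - (0.181965)/(-1.528272) = 0.783066

0.7831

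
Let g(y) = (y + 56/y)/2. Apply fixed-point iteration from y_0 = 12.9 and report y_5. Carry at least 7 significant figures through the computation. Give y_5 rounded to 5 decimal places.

y_1 = g(12.900000) = 8.620543
y_2 = g(8.620543) = 7.558327
y_3 = g(7.558327) = 7.483687
y_4 = g(7.483687) = 7.483315
y_5 = g(7.483315) = 7.483315

7.48331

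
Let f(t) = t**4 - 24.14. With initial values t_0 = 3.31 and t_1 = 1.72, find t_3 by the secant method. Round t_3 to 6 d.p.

f(t_0) = 95.896127, f(t_1) = -15.387869
t_2 = 1.720000 - (-15.387869)·(1.720000 - 3.310000)/(-15.387869 - (95.896127)) = 1.939858; f(t_2) = -9.979452
t_3 = 1.939858 - (-9.979452)·(1.939858 - 1.720000)/(-9.979452 - (-15.387869)) = 2.345534; f(t_3) = 6.126852

2.345534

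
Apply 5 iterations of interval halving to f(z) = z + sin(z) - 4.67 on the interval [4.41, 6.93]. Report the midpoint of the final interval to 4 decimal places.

f(4.410000) = -1.214628, f(6.930000) = 2.862648 (opposite signs)
step 1: m = 5.670000, f(m) = 0.424525 > 0 → root in [4.410000, 5.670000]
step 2: m = 5.040000, f(m) = -0.576814 < 0 → root in [5.040000, 5.670000]
step 3: m = 5.355000, f(m) = -0.115534 < 0 → root in [5.355000, 5.670000]
step 4: m = 5.512500, f(m) = 0.145873 > 0 → root in [5.355000, 5.512500]
step 5: m = 5.433750, f(m) = 0.012842 > 0 → root in [5.355000, 5.433750]
Midpoint of [5.355000, 5.433750] = 5.394375

5.3944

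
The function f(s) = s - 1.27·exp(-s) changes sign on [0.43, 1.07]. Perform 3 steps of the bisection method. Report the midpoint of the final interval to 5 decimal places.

0.63000

f(0.430000) = -0.396147, f(1.070000) = 0.634379 (opposite signs)
step 1: m = 0.750000, f(m) = 0.150094 > 0 → root in [0.430000, 0.750000]
step 2: m = 0.590000, f(m) = -0.113996 < 0 → root in [0.590000, 0.750000]
step 3: m = 0.670000, f(m) = 0.020130 > 0 → root in [0.590000, 0.670000]
Midpoint of [0.590000, 0.670000] = 0.630000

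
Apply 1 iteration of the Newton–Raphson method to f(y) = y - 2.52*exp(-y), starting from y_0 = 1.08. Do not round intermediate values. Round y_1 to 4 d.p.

Newton update: y ← y − f(y)/f'(y).
f'(y) = 1 + 2.52*exp(-y)
y_0 = 1.080000: f = 0.224219, f' = 1.855781 → y_1 = 1.080000 - (0.224219)/(1.855781) = 0.959178

0.9592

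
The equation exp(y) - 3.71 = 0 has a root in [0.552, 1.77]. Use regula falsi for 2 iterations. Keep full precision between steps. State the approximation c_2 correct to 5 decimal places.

False-position update: c = (a·f(b) − b·f(a))/(f(b) − f(a)); replace the endpoint whose sign matches f(c).
f(0.552000) = -1.973277, f(1.770000) = 2.160853
step 1: c = 1.133368, f(c) = -0.603900 < 0 → new bracket [1.133368, 1.770000]
step 2: c = 1.272426, f(c) = -0.140497 < 0 → new bracket [1.272426, 1.770000]

1.27243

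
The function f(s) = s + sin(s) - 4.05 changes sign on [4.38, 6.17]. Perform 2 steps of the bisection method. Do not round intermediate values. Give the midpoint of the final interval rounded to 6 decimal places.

5.051250

f(4.380000) = -0.615266, f(6.170000) = 2.007056 (opposite signs)
step 1: m = 5.275000, f(m) = 0.379135 > 0 → root in [4.380000, 5.275000]
step 2: m = 4.827500, f(m) = -0.215882 < 0 → root in [4.827500, 5.275000]
Midpoint of [4.827500, 5.275000] = 5.051250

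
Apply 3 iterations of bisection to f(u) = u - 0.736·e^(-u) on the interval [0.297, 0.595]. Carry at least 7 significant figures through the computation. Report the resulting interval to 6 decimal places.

f(0.297000) = -0.249880, f(0.595000) = 0.189050 (opposite signs)
step 1: m = 0.446000, f(m) = -0.025175 < 0 → root in [0.446000, 0.595000]
step 2: m = 0.520500, f(m) = 0.083152 > 0 → root in [0.446000, 0.520500]
step 3: m = 0.483250, f(m) = 0.029303 > 0 → root in [0.446000, 0.483250]

[0.446000, 0.483250]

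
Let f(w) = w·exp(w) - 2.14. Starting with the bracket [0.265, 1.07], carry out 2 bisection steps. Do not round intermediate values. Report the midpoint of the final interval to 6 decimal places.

0.969375

f(0.265000) = -1.794591, f(1.070000) = 0.979456 (opposite signs)
step 1: m = 0.667500, f(m) = -0.838804 < 0 → root in [0.667500, 1.070000]
step 2: m = 0.868750, f(m) = -0.068962 < 0 → root in [0.868750, 1.070000]
Midpoint of [0.868750, 1.070000] = 0.969375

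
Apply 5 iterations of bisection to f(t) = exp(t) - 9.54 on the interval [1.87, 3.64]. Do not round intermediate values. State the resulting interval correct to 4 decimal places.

[2.2019, 2.2572]

f(1.870000) = -3.051704, f(3.640000) = 28.551837 (opposite signs)
step 1: m = 2.755000, f(m) = 6.181041 > 0 → root in [1.870000, 2.755000]
step 2: m = 2.312500, f(m) = 0.559642 > 0 → root in [1.870000, 2.312500]
step 3: m = 2.091250, f(m) = -1.444972 < 0 → root in [2.091250, 2.312500]
step 4: m = 2.201875, f(m) = -0.498049 < 0 → root in [2.201875, 2.312500]
step 5: m = 2.257188, f(m) = 0.016175 > 0 → root in [2.201875, 2.257188]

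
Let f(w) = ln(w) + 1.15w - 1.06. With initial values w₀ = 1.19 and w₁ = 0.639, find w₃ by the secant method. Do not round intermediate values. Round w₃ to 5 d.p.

Secant update: w_(k+1) = w_k − f(w_k)·(w_k − w_(k-1))/(f(w_k) − f(w_(k-1))).
f(w_0) = 0.482453, f(w_1) = -0.773001
w_2 = 0.639000 - (-0.773001)·(0.639000 - 1.190000)/(-0.773001 - (0.482453)) = 0.978258; f(w_2) = 0.043016
w_3 = 0.978258 - (0.043016)·(0.978258 - 0.639000)/(0.043016 - (-0.773001)) = 0.960375; f(w_3) = 0.003999

0.96037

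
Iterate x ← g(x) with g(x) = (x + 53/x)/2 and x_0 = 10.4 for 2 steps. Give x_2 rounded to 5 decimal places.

7.29424

x_1 = g(10.400000) = 7.748077
x_2 = g(7.748077) = 7.294242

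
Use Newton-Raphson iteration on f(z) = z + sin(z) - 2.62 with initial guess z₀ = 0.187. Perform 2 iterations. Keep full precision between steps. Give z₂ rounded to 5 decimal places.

f'(z) = 1 + cos(z)
z_0 = 0.187000: f = -2.247088, f' = 1.982566 → z_1 = 0.187000 - (-2.247088)/(1.982566) = 1.320424
z_1 = 1.320424: f = -0.330756, f' = 1.247765 → z_2 = 1.320424 - (-0.330756)/(1.247765) = 1.585503

1.58550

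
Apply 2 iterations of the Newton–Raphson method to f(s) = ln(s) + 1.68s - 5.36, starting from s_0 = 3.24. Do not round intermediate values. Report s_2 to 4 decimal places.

f'(s) = 1/s + 1.68
s_0 = 3.240000: f = 1.258773, f' = 1.988642 → s_1 = 3.240000 - (1.258773)/(1.988642) = 2.607019
s_1 = 2.607019: f = -0.022001, f' = 2.063580 → s_2 = 2.607019 - (-0.022001)/(2.063580) = 2.617680

2.6177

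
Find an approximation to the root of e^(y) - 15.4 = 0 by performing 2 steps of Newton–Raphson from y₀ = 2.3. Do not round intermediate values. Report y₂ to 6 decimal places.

2.740162

Newton update: y ← y − f(y)/f'(y).
f'(y) = e^(y)
y_0 = 2.300000: f = -5.425818, f' = 9.974182 → y_1 = 2.300000 - (-5.425818)/(9.974182) = 2.843986
y_1 = 2.843986: f = 1.784128, f' = 17.184128 → y_2 = 2.843986 - (1.784128)/(17.184128) = 2.740162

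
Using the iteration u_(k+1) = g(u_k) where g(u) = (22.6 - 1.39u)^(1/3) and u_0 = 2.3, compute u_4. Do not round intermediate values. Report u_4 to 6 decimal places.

2.663593

u_1 = g(2.300000) = 2.687136
u_2 = g(2.687136) = 2.662061
u_3 = g(2.662061) = 2.663700
u_4 = g(2.663700) = 2.663593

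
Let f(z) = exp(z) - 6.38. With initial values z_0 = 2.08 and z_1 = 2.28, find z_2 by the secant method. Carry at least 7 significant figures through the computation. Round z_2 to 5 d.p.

f(z_0) = 1.624469, f(z_1) = 3.396680
z_2 = 2.280000 - (3.396680)·(2.280000 - 2.080000)/(3.396680 - (1.624469)) = 1.896673; f(z_2) = 0.283689

1.89667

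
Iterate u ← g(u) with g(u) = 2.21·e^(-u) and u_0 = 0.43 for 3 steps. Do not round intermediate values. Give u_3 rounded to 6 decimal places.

u_1 = g(0.430000) = 1.437625
u_2 = g(1.437625) = 0.524855
u_3 = g(0.524855) = 1.307526

1.307526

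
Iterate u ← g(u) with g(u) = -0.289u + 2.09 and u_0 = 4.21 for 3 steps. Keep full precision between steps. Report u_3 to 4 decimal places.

1.5589

u_1 = g(4.210000) = 0.873310
u_2 = g(0.873310) = 1.837613
u_3 = g(1.837613) = 1.558930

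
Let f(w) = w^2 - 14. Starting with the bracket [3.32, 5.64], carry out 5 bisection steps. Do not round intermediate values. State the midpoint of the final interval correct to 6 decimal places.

3.718750

f(3.320000) = -2.977600, f(5.640000) = 17.809600 (opposite signs)
step 1: m = 4.480000, f(m) = 6.070400 > 0 → root in [3.320000, 4.480000]
step 2: m = 3.900000, f(m) = 1.210000 > 0 → root in [3.320000, 3.900000]
step 3: m = 3.610000, f(m) = -0.967900 < 0 → root in [3.610000, 3.900000]
step 4: m = 3.755000, f(m) = 0.100025 > 0 → root in [3.610000, 3.755000]
step 5: m = 3.682500, f(m) = -0.439194 < 0 → root in [3.682500, 3.755000]
Midpoint of [3.682500, 3.755000] = 3.718750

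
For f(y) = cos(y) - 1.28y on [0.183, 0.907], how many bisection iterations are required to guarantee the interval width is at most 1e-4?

13

Initial width b − a = 0.907 − 0.183 = 0.724000.
After n steps the width is (b−a)/2^n; need (b−a)/2^n ≤ 1e-4.
So n ≥ log₂(0.724000/1e-4) = log₂(7240.0000) ≈ 12.8218.
Hence n = 13.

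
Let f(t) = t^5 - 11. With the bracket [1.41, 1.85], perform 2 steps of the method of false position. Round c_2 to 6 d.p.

False-position update: c = (a·f(b) − b·f(a))/(f(b) − f(a)); replace the endpoint whose sign matches f(c).
f(1.410000) = -5.426916, f(1.850000) = 10.669987
step 1: c = 1.558342, f(c) = -1.810041 < 0 → new bracket [1.558342, 1.850000]
step 2: c = 1.600642, f(c) = -0.493172 < 0 → new bracket [1.600642, 1.850000]

1.600642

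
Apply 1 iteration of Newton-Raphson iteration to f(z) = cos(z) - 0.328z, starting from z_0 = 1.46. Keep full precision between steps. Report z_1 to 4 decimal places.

1.1814

Newton update: z ← z − f(z)/f'(z).
f'(z) = -sin(z) - 0.328
z_0 = 1.460000: f = -0.368310, f' = -1.321868 → z_1 = 1.460000 - (-0.368310)/(-1.321868) = 1.181371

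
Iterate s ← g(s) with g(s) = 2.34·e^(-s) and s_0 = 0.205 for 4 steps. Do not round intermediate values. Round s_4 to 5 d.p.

0.44823

s_1 = g(0.205000) = 1.906275
s_2 = g(1.906275) = 0.347801
s_3 = g(0.347801) = 1.652600
s_4 = g(1.652600) = 0.448230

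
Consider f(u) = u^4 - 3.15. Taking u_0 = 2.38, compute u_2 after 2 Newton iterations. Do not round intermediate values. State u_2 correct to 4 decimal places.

1.5083

Newton update: u ← u − f(u)/f'(u).
f'(u) = 4u^3
u_0 = 2.380000: f = 28.935427, f' = 53.925088 → u_1 = 2.380000 - (28.935427)/(53.925088) = 1.843414
u_1 = 1.843414: f = 8.397604, f' = 25.056990 → u_2 = 1.843414 - (8.397604)/(25.056990) = 1.508274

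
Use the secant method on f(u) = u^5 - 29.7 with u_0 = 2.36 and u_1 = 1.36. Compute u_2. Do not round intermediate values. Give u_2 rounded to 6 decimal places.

1.725359

f(u_0) = 43.508248, f(u_1) = -25.047413
u_2 = 1.360000 - (-25.047413)·(1.360000 - 2.360000)/(-25.047413 - (43.508248)) = 1.725359; f(u_2) = -14.410366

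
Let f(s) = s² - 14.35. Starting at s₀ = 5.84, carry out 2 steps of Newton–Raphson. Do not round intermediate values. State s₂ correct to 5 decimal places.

3.80380

Newton update: s ← s − f(s)/f'(s).
f'(s) = 2s
s_0 = 5.840000: f = 19.755600, f' = 11.680000 → s_1 = 5.840000 - (19.755600)/(11.680000) = 4.148596
s_1 = 4.148596: f = 2.860848, f' = 8.297192 → s_2 = 4.148596 - (2.860848)/(8.297192) = 3.803799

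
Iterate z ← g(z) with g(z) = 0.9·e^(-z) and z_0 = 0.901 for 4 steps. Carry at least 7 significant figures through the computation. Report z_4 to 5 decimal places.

z_1 = g(0.901000) = 0.365547
z_2 = g(0.365547) = 0.624435
z_3 = g(0.624435) = 0.482007
z_4 = g(0.482007) = 0.555788

0.55579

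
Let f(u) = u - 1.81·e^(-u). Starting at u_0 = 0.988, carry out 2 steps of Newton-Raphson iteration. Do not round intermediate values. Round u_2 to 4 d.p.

f'(u) = 1 + 1.81·e^(-u)
u_0 = 0.988000: f = 0.314100, f' = 1.673900 → u_1 = 0.988000 - (0.314100)/(1.673900) = 0.800355
u_1 = 0.800355: f = -0.012643, f' = 1.812997 → u_2 = 0.800355 - (-0.012643)/(1.812997) = 0.807328

0.8073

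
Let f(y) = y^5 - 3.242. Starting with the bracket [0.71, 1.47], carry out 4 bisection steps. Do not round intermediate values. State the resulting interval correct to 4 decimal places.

f(0.710000) = -3.061577, f(1.470000) = 3.622149 (opposite signs)
step 1: m = 1.090000, f(m) = -1.703376 < 0 → root in [1.090000, 1.470000]
step 2: m = 1.280000, f(m) = 0.193974 > 0 → root in [1.090000, 1.280000]
step 3: m = 1.185000, f(m) = -0.905360 < 0 → root in [1.185000, 1.280000]
step 4: m = 1.232500, f(m) = -0.397967 < 0 → root in [1.232500, 1.280000]

[1.2325, 1.2800]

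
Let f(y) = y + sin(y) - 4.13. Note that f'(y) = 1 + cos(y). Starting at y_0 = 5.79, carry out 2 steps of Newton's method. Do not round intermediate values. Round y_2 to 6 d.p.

5.070256

Newton update: y ← y − f(y)/f'(y).
y_0 = 5.790000: f = 1.186566, f' = 1.880829 → y_1 = 5.790000 - (1.186566)/(1.880829) = 5.159126
y_1 = 5.159126: f = 0.127265, f' = 1.432025 → y_2 = 5.159126 - (0.127265)/(1.432025) = 5.070256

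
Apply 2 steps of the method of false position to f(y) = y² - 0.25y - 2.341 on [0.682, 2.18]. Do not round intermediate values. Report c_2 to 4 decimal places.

False-position update: c = (a·f(b) − b·f(a))/(f(b) − f(a)); replace the endpoint whose sign matches f(c).
f(0.682000) = -2.046376, f(2.180000) = 1.866400
step 1: c = 1.465452, f(c) = -0.559814 < 0 → new bracket [1.465452, 2.180000]
step 2: c = 1.630324, f(c) = -0.090626 < 0 → new bracket [1.630324, 2.180000]

1.6303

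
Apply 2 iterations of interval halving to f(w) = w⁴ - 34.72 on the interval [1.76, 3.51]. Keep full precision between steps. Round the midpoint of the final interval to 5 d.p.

f(1.760000) = -25.124874, f(3.510000) = 117.064864 (opposite signs)
step 1: m = 2.635000, f(m) = 13.488373 > 0 → root in [1.760000, 2.635000]
step 2: m = 2.197500, f(m) = -11.400699 < 0 → root in [2.197500, 2.635000]
Midpoint of [2.197500, 2.635000] = 2.416250

2.41625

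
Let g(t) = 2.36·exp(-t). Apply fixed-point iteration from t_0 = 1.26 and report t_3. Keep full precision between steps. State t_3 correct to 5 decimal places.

t_1 = g(1.260000) = 0.669424
t_2 = g(0.669424) = 1.208329
t_3 = g(1.208329) = 0.704923

0.70492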